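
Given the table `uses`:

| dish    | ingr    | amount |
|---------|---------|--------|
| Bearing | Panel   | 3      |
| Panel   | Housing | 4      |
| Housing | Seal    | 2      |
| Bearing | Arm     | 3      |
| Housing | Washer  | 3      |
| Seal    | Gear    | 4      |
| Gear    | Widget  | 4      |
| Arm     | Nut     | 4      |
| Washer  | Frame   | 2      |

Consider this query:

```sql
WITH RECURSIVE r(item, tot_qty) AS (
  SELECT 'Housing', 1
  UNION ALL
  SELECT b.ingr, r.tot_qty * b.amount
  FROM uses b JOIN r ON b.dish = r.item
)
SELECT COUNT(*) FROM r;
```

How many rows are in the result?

Base: (Housing, tot_qty=1).
Iteration 1: components of {Housing} -> Seal = 1*2 = 2, Washer = 1*3 = 3.
Iteration 2: components of {Seal,Washer} -> Frame = 3*2 = 6, Gear = 2*4 = 8.
Iteration 3: components of {Frame,Gear} -> Widget = 8*4 = 32.
Iteration 4: no further components; recursion stops.
Total rows emitted: 6.

6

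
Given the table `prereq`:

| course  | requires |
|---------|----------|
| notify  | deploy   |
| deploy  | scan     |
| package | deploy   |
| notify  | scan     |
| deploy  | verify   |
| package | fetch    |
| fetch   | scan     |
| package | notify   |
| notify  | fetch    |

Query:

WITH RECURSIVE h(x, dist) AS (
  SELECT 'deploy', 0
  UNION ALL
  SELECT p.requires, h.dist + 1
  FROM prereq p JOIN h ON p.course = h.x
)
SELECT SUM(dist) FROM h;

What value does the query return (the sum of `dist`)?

Base: (deploy, dist=0).
Iteration 1: edges from {deploy} -> (scan, dist=1), (verify, dist=1).
Iteration 2: no outgoing edges from {scan,verify}; recursion stops.
SUM(dist) = 0 + 1 + 1 = 2.

2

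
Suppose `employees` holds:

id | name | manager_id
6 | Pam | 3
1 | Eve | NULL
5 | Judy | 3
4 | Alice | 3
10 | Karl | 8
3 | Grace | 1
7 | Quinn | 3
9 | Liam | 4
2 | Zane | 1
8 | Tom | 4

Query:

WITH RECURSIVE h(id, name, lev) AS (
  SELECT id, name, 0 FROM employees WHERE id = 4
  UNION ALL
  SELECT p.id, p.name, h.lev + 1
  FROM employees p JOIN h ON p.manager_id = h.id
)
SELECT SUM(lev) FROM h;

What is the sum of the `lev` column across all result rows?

4

Base: id=4 (Alice) at lev 0.
Iteration 1: rows with manager_id in {4} -> Tom (id 8, lev 1), Liam (id 9, lev 1).
Iteration 2: rows with manager_id in {8,9} -> Karl (id 10, lev 2).
Iteration 3: no rows with manager_id in {10}; recursion stops.
SUM(lev) = 0 + 1 + 1 + 2 = 4.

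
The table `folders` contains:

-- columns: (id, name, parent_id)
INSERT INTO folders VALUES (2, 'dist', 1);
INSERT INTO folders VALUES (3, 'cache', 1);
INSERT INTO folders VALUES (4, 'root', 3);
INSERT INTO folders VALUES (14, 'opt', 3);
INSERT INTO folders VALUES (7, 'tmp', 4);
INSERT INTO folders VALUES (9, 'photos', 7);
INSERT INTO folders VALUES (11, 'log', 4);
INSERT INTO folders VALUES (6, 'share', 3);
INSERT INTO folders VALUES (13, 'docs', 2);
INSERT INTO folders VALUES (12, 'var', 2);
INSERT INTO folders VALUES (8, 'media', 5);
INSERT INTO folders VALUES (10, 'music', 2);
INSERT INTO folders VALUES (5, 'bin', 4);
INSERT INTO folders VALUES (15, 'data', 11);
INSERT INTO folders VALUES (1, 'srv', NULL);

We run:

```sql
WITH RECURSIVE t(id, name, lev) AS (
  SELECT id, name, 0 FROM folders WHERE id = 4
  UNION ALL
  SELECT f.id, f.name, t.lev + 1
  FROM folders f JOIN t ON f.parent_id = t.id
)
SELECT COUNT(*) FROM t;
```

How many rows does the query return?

Base: id=4 (root) at lev 0.
Iteration 1: rows with parent_id in {4} -> bin (id 5, lev 1), tmp (id 7, lev 1), log (id 11, lev 1).
Iteration 2: rows with parent_id in {5,7,11} -> media (id 8, lev 2), photos (id 9, lev 2), data (id 15, lev 2).
Iteration 3: no rows with parent_id in {8,9,15}; recursion stops.
Total rows emitted: 7.

7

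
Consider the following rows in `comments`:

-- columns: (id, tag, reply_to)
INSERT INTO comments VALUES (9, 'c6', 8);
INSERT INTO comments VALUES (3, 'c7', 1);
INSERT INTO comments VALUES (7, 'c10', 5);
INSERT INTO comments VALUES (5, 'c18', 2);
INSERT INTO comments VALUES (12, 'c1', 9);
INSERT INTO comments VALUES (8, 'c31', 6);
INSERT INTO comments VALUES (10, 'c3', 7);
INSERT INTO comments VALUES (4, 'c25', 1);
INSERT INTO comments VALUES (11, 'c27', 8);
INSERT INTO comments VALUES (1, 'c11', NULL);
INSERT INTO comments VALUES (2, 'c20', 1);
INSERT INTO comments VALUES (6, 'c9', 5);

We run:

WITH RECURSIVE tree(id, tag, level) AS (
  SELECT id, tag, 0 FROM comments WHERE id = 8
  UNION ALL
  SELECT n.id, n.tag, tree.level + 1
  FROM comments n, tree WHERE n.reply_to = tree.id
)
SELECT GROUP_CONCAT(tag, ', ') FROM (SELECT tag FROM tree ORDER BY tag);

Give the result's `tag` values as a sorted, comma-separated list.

c1, c27, c31, c6

Base: id=8 (c31) at level 0.
Iteration 1: rows with reply_to in {8} -> c6 (id 9, level 1), c27 (id 11, level 1).
Iteration 2: rows with reply_to in {9,11} -> c1 (id 12, level 2).
Iteration 3: no rows with reply_to in {12}; recursion stops.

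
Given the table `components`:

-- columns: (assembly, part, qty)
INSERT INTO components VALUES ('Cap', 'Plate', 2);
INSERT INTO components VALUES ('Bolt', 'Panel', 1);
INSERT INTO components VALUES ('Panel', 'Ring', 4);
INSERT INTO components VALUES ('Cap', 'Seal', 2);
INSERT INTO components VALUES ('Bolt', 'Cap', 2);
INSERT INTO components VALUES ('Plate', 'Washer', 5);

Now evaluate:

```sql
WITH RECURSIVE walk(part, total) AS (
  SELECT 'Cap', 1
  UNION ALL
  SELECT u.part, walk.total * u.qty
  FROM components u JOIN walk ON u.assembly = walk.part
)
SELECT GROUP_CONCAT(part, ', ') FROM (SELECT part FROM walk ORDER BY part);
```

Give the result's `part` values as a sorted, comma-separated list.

Cap, Plate, Seal, Washer

Base: (Cap, total=1).
Iteration 1: components of {Cap} -> Plate = 1*2 = 2, Seal = 1*2 = 2.
Iteration 2: components of {Plate,Seal} -> Washer = 2*5 = 10.
Iteration 3: no further components; recursion stops.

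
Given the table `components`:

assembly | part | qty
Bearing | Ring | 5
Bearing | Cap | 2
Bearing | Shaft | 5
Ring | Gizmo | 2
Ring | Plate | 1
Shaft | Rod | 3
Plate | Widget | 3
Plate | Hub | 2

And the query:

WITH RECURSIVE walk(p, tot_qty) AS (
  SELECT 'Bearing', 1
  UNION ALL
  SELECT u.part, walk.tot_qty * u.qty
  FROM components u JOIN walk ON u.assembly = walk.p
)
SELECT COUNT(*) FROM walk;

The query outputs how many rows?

Base: (Bearing, tot_qty=1).
Iteration 1: components of {Bearing} -> Cap = 1*2 = 2, Ring = 1*5 = 5, Shaft = 1*5 = 5.
Iteration 2: components of {Cap,Ring,Shaft} -> Gizmo = 5*2 = 10, Plate = 5*1 = 5, Rod = 5*3 = 15.
Iteration 3: components of {Gizmo,Plate,Rod} -> Hub = 5*2 = 10, Widget = 5*3 = 15.
Iteration 4: no further components; recursion stops.
Total rows emitted: 9.

9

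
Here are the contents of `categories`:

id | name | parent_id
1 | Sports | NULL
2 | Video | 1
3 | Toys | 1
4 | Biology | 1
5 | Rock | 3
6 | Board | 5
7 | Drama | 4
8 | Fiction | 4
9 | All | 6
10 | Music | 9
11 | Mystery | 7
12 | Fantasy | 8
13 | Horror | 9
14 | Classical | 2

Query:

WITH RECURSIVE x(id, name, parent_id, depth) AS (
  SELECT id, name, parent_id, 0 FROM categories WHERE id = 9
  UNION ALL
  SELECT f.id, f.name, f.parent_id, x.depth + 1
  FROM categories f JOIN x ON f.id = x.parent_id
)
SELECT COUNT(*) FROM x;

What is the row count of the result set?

5

Base: id=9 (All), parent_id=6, depth 0.
Iteration 1: join on id=6 -> Board (id 6, parent_id=5, depth 1).
Iteration 2: join on id=5 -> Rock (id 5, parent_id=3, depth 2).
Iteration 3: join on id=3 -> Toys (id 3, parent_id=1, depth 3).
Iteration 4: join on id=1 -> Sports (id 1, parent_id=NULL, depth 4).
Iteration 5: parent_id is NULL; no match; recursion stops.
Total rows emitted: 5.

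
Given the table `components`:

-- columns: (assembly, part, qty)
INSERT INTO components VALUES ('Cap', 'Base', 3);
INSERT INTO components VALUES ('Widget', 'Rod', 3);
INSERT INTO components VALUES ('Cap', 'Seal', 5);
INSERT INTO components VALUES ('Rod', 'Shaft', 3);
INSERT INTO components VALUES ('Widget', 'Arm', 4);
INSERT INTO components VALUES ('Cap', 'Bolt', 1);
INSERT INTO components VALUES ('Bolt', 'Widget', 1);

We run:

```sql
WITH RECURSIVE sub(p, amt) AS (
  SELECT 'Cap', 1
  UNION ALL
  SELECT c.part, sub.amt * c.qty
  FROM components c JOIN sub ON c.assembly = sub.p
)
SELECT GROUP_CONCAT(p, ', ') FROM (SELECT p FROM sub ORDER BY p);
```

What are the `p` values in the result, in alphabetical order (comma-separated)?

Base: (Cap, amt=1).
Iteration 1: components of {Cap} -> Base = 1*3 = 3, Bolt = 1*1 = 1, Seal = 1*5 = 5.
Iteration 2: components of {Base,Bolt,Seal} -> Widget = 1*1 = 1.
Iteration 3: components of {Widget} -> Arm = 1*4 = 4, Rod = 1*3 = 3.
Iteration 4: components of {Arm,Rod} -> Shaft = 3*3 = 9.
Iteration 5: no further components; recursion stops.

Arm, Base, Bolt, Cap, Rod, Seal, Shaft, Widget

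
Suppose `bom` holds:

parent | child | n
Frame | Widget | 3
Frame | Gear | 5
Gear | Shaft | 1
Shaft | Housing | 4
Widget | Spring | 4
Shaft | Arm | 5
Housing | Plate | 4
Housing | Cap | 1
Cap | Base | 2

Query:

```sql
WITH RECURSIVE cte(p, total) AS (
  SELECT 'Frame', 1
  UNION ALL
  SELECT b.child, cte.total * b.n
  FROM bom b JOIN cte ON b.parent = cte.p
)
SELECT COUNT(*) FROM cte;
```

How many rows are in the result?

10

Base: (Frame, total=1).
Iteration 1: components of {Frame} -> Gear = 1*5 = 5, Widget = 1*3 = 3.
Iteration 2: components of {Gear,Widget} -> Shaft = 5*1 = 5, Spring = 3*4 = 12.
Iteration 3: components of {Shaft,Spring} -> Arm = 5*5 = 25, Housing = 5*4 = 20.
Iteration 4: components of {Arm,Housing} -> Cap = 20*1 = 20, Plate = 20*4 = 80.
Iteration 5: components of {Cap,Plate} -> Base = 20*2 = 40.
Iteration 6: no further components; recursion stops.
Total rows emitted: 10.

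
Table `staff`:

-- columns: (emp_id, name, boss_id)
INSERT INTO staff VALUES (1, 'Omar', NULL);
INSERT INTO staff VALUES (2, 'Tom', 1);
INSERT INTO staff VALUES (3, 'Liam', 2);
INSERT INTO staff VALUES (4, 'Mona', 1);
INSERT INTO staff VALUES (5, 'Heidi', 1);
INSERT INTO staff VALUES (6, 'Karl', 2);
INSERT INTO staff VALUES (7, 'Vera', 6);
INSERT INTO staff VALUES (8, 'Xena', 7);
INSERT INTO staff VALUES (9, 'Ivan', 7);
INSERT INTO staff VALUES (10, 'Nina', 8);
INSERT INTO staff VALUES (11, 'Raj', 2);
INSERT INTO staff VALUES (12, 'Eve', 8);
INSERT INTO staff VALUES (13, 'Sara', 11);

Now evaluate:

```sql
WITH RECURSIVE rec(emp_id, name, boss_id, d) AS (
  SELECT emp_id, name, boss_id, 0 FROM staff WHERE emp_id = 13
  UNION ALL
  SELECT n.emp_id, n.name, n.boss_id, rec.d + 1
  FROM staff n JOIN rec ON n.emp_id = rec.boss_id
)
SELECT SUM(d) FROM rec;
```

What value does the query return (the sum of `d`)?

6

Base: emp_id=13 (Sara), boss_id=11, d 0.
Iteration 1: join on emp_id=11 -> Raj (id 11, boss_id=2, d 1).
Iteration 2: join on emp_id=2 -> Tom (id 2, boss_id=1, d 2).
Iteration 3: join on emp_id=1 -> Omar (id 1, boss_id=NULL, d 3).
Iteration 4: boss_id is NULL; no match; recursion stops.
SUM(d) = 0 + 1 + 2 + 3 = 6.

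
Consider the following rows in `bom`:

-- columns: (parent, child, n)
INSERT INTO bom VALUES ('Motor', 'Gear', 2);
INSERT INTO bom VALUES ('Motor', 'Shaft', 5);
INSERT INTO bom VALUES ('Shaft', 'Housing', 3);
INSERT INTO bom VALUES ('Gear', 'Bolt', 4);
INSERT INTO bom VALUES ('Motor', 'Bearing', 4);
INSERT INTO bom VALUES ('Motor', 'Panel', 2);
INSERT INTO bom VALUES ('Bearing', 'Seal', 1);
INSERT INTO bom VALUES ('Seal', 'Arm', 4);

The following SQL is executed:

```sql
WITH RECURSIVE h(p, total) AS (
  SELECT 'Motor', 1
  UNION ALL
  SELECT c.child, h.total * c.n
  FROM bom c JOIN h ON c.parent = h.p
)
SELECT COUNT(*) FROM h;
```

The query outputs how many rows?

Base: (Motor, total=1).
Iteration 1: components of {Motor} -> Bearing = 1*4 = 4, Gear = 1*2 = 2, Panel = 1*2 = 2, Shaft = 1*5 = 5.
Iteration 2: components of {Bearing,Gear,Panel,Shaft} -> Bolt = 2*4 = 8, Housing = 5*3 = 15, Seal = 4*1 = 4.
Iteration 3: components of {Bolt,Housing,Seal} -> Arm = 4*4 = 16.
Iteration 4: no further components; recursion stops.
Total rows emitted: 9.

9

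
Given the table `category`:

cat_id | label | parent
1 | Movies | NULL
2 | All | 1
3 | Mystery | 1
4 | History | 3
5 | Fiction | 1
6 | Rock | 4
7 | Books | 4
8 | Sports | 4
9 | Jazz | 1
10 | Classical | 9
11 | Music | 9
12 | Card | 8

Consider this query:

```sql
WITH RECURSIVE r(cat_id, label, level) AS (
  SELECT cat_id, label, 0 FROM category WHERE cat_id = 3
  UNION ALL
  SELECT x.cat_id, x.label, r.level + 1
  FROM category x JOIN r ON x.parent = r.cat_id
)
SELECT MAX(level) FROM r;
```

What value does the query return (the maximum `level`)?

Base: cat_id=3 (Mystery) at level 0.
Iteration 1: rows with parent in {3} -> History (id 4, level 1).
Iteration 2: rows with parent in {4} -> Rock (id 6, level 2), Books (id 7, level 2), Sports (id 8, level 2).
Iteration 3: rows with parent in {6,7,8} -> Card (id 12, level 3).
Iteration 4: no rows with parent in {12}; recursion stops.
level values: 0, 1, 2, 2, 2, 3; the maximum is 3.

3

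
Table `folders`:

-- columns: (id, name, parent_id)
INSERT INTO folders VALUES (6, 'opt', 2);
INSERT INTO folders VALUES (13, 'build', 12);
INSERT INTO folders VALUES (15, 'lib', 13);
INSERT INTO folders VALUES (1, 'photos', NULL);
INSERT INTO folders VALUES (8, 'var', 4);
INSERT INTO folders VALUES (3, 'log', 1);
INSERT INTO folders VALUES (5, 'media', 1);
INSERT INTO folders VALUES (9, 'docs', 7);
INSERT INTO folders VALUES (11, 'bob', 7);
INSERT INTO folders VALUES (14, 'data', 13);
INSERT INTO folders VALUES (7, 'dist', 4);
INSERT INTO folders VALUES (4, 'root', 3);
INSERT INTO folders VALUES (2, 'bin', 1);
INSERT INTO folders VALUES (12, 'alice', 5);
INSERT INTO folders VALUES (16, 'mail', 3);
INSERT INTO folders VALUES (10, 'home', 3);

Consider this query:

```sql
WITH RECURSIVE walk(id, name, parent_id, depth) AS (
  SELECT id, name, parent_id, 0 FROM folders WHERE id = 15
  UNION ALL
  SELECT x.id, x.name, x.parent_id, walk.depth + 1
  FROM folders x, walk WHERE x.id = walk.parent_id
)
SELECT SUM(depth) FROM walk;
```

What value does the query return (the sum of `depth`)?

10

Base: id=15 (lib), parent_id=13, depth 0.
Iteration 1: join on id=13 -> build (id 13, parent_id=12, depth 1).
Iteration 2: join on id=12 -> alice (id 12, parent_id=5, depth 2).
Iteration 3: join on id=5 -> media (id 5, parent_id=1, depth 3).
Iteration 4: join on id=1 -> photos (id 1, parent_id=NULL, depth 4).
Iteration 5: parent_id is NULL; no match; recursion stops.
SUM(depth) = 0 + 1 + 2 + 3 + 4 = 10.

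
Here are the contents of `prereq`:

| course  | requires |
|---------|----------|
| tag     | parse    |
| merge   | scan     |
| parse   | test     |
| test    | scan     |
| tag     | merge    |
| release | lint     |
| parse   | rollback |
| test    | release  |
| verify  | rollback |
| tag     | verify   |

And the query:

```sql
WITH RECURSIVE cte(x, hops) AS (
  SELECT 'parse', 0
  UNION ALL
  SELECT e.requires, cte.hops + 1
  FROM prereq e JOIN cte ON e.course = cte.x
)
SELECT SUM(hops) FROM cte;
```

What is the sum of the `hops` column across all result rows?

9

Base: (parse, hops=0).
Iteration 1: edges from {parse} -> (rollback, hops=1), (test, hops=1).
Iteration 2: edges from {rollback,test} -> (release, hops=2), (scan, hops=2).
Iteration 3: edges from {release,scan} -> (lint, hops=3).
Iteration 4: no outgoing edges from {lint}; recursion stops.
SUM(hops) = 0 + 1 + 1 + 2 + 2 + 3 = 9.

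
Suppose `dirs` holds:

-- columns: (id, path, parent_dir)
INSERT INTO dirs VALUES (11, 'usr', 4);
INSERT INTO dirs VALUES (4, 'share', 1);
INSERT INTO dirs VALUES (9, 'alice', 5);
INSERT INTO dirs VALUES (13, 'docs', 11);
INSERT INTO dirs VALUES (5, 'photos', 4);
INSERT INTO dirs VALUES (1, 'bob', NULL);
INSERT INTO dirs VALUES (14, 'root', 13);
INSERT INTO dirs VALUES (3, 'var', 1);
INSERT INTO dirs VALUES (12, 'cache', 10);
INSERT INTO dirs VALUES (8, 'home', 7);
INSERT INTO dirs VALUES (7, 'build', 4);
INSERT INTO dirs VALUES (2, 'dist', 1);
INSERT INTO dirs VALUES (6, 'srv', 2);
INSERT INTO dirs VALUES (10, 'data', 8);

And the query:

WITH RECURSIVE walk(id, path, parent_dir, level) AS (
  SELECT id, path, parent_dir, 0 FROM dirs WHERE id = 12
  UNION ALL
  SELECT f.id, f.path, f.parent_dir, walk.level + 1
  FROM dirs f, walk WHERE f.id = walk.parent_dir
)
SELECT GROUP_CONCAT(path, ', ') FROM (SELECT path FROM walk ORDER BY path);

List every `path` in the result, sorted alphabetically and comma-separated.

Base: id=12 (cache), parent_dir=10, level 0.
Iteration 1: join on id=10 -> data (id 10, parent_dir=8, level 1).
Iteration 2: join on id=8 -> home (id 8, parent_dir=7, level 2).
Iteration 3: join on id=7 -> build (id 7, parent_dir=4, level 3).
Iteration 4: join on id=4 -> share (id 4, parent_dir=1, level 4).
Iteration 5: join on id=1 -> bob (id 1, parent_dir=NULL, level 5).
Iteration 6: parent_dir is NULL; no match; recursion stops.

bob, build, cache, data, home, share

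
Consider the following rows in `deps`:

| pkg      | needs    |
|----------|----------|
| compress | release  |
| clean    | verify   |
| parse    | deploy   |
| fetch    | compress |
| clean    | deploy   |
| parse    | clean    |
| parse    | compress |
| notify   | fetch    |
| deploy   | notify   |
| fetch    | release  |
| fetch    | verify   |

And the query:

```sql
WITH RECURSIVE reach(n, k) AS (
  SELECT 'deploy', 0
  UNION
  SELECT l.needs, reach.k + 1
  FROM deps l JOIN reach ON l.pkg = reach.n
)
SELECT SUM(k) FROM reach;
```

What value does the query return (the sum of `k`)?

Base: (deploy, k=0).
Iteration 1: edges from {deploy} -> (notify, k=1).
Iteration 2: edges from {notify} -> (fetch, k=2).
Iteration 3: edges from {fetch} -> (compress, k=3), (release, k=3), (verify, k=3).
Iteration 4: edges from {compress,release,verify} -> (release, k=4).
Iteration 5: no outgoing edges from {release}; recursion stops.
SUM(k) = 0 + 1 + 2 + 3 + 3 + 3 + 4 = 16.

16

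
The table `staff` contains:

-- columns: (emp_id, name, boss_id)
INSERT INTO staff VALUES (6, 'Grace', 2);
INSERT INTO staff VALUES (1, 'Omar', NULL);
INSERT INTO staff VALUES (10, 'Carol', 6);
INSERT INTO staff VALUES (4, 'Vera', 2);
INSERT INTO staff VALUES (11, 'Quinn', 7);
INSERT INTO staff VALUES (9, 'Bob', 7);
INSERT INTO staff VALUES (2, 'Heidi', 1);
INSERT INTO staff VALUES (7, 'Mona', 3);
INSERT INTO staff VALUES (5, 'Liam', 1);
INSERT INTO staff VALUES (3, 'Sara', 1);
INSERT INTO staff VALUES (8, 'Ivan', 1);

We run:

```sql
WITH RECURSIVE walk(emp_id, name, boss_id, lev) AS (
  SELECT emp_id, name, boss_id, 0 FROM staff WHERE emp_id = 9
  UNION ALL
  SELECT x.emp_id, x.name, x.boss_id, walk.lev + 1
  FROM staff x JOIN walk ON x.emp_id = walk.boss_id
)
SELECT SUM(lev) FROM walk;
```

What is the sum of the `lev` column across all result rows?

Base: emp_id=9 (Bob), boss_id=7, lev 0.
Iteration 1: join on emp_id=7 -> Mona (id 7, boss_id=3, lev 1).
Iteration 2: join on emp_id=3 -> Sara (id 3, boss_id=1, lev 2).
Iteration 3: join on emp_id=1 -> Omar (id 1, boss_id=NULL, lev 3).
Iteration 4: boss_id is NULL; no match; recursion stops.
SUM(lev) = 0 + 1 + 2 + 3 = 6.

6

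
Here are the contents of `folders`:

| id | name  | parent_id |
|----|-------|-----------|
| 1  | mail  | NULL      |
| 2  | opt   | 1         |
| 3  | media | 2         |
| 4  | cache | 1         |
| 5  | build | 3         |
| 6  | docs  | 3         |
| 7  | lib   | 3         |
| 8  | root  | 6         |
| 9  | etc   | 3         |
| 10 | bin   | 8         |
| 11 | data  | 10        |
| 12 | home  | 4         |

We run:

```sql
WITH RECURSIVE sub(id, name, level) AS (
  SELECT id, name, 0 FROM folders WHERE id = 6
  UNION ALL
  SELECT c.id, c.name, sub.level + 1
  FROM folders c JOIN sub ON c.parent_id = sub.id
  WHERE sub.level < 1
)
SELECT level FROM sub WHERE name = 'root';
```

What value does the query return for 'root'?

Base: id=6 (docs) at level 0.
Iteration 1: rows with parent_id in {6} -> root (id 8, level 1).
Iteration 2: level < 1 fails for all current rows; recursion stops.

1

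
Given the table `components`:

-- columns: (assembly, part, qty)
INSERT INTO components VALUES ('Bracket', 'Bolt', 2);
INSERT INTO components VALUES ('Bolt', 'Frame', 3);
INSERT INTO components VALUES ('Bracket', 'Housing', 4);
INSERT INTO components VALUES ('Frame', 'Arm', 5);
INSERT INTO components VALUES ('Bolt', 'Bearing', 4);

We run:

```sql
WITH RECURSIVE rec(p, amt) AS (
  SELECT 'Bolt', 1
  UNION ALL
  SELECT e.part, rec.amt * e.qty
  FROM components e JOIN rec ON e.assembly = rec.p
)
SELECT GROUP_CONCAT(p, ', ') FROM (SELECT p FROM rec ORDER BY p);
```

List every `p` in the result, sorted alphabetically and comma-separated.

Base: (Bolt, amt=1).
Iteration 1: components of {Bolt} -> Bearing = 1*4 = 4, Frame = 1*3 = 3.
Iteration 2: components of {Bearing,Frame} -> Arm = 3*5 = 15.
Iteration 3: no further components; recursion stops.

Arm, Bearing, Bolt, Frame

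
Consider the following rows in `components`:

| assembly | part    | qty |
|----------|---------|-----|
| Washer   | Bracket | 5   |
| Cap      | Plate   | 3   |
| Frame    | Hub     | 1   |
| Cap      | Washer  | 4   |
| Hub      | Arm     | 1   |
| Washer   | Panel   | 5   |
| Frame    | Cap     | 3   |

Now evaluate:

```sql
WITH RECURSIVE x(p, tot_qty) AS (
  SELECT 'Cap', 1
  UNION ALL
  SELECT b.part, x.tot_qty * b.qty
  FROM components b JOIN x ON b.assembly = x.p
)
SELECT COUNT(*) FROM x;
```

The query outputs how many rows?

Base: (Cap, tot_qty=1).
Iteration 1: components of {Cap} -> Plate = 1*3 = 3, Washer = 1*4 = 4.
Iteration 2: components of {Plate,Washer} -> Bracket = 4*5 = 20, Panel = 4*5 = 20.
Iteration 3: no further components; recursion stops.
Total rows emitted: 5.

5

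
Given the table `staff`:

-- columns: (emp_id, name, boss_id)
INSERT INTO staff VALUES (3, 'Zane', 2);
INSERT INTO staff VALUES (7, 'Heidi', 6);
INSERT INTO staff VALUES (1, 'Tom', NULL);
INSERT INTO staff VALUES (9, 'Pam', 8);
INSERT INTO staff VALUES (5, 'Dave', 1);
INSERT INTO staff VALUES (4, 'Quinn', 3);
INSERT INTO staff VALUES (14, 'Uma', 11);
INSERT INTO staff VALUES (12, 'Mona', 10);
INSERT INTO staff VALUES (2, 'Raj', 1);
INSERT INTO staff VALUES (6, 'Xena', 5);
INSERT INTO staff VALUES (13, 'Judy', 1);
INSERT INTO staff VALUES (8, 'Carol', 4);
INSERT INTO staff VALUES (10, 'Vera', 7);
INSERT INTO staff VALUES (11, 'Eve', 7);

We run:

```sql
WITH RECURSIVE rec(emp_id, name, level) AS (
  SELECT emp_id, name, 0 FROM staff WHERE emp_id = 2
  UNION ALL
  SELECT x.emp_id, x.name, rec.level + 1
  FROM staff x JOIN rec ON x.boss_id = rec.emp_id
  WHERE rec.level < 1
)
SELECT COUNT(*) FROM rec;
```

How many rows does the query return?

Base: emp_id=2 (Raj) at level 0.
Iteration 1: rows with boss_id in {2} -> Zane (id 3, level 1).
Iteration 2: level < 1 fails for all current rows; recursion stops.
Total rows emitted: 2.

2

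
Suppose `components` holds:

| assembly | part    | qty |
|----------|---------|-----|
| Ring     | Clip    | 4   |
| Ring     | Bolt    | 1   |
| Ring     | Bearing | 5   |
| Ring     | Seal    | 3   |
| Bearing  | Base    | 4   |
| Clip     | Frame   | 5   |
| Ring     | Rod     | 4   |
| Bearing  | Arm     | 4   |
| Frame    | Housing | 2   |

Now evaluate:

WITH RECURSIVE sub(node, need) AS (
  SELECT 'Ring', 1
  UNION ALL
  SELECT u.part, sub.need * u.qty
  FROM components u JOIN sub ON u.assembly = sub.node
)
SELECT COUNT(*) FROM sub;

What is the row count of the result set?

10

Base: (Ring, need=1).
Iteration 1: components of {Ring} -> Bearing = 1*5 = 5, Bolt = 1*1 = 1, Clip = 1*4 = 4, Rod = 1*4 = 4, Seal = 1*3 = 3.
Iteration 2: components of {Bearing,Bolt,Clip,Rod,Seal} -> Arm = 5*4 = 20, Base = 5*4 = 20, Frame = 4*5 = 20.
Iteration 3: components of {Arm,Base,Frame} -> Housing = 20*2 = 40.
Iteration 4: no further components; recursion stops.
Total rows emitted: 10.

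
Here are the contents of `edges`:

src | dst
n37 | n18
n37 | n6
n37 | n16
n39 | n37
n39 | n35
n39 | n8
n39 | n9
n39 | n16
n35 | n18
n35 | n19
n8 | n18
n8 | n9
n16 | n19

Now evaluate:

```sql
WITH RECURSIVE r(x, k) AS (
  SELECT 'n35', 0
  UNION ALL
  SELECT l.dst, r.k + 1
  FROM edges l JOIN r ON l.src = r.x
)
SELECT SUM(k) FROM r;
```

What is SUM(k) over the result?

Base: (n35, k=0).
Iteration 1: edges from {n35} -> (n18, k=1), (n19, k=1).
Iteration 2: no outgoing edges from {n18,n19}; recursion stops.
SUM(k) = 0 + 1 + 1 = 2.

2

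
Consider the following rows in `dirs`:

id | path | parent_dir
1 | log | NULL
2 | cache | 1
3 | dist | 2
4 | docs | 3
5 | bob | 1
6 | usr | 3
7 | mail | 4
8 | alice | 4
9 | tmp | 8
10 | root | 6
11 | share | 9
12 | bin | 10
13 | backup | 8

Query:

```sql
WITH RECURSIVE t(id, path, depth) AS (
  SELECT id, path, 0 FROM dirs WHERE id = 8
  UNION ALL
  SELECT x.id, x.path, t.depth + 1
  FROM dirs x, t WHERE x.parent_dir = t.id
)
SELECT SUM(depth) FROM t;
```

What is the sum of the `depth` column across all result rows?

Base: id=8 (alice) at depth 0.
Iteration 1: rows with parent_dir in {8} -> tmp (id 9, depth 1), backup (id 13, depth 1).
Iteration 2: rows with parent_dir in {9,13} -> share (id 11, depth 2).
Iteration 3: no rows with parent_dir in {11}; recursion stops.
SUM(depth) = 0 + 1 + 1 + 2 = 4.

4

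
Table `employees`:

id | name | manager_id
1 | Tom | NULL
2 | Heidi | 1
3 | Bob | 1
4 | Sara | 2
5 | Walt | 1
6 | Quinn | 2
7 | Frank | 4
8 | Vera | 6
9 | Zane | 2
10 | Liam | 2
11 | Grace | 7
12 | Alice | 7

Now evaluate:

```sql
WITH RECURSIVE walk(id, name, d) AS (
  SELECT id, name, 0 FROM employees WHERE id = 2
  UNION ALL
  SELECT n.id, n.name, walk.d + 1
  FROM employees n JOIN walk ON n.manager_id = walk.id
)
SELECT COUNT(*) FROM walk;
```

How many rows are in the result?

Base: id=2 (Heidi) at d 0.
Iteration 1: rows with manager_id in {2} -> Sara (id 4, d 1), Quinn (id 6, d 1), Zane (id 9, d 1), Liam (id 10, d 1).
Iteration 2: rows with manager_id in {4,6,9,10} -> Frank (id 7, d 2), Vera (id 8, d 2).
Iteration 3: rows with manager_id in {7,8} -> Grace (id 11, d 3), Alice (id 12, d 3).
Iteration 4: no rows with manager_id in {11,12}; recursion stops.
Total rows emitted: 9.

9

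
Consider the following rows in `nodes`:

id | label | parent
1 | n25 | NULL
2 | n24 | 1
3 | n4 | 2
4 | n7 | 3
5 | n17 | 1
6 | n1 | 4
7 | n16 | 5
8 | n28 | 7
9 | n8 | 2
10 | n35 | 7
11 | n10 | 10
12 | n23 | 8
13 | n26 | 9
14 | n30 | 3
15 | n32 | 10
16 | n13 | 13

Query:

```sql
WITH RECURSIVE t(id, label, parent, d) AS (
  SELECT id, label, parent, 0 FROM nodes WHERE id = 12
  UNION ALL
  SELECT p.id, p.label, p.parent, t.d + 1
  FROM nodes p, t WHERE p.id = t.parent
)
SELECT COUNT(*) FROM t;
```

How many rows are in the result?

5

Base: id=12 (n23), parent=8, d 0.
Iteration 1: join on id=8 -> n28 (id 8, parent=7, d 1).
Iteration 2: join on id=7 -> n16 (id 7, parent=5, d 2).
Iteration 3: join on id=5 -> n17 (id 5, parent=1, d 3).
Iteration 4: join on id=1 -> n25 (id 1, parent=NULL, d 4).
Iteration 5: parent is NULL; no match; recursion stops.
Total rows emitted: 5.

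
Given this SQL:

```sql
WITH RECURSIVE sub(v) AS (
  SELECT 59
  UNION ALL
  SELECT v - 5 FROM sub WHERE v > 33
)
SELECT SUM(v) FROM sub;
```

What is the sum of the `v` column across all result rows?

Base: v=59.
Iteration 1: 59 > 33 holds -> v = 59 - 5 = 54.
Iteration 2: 54 > 33 holds -> v = 54 - 5 = 49.
Iteration 3: 49 > 33 holds -> v = 49 - 5 = 44.
Iteration 4: 44 > 33 holds -> v = 44 - 5 = 39.
Iteration 5: 39 > 33 holds -> v = 39 - 5 = 34.
Iteration 6: 34 > 33 holds -> v = 34 - 5 = 29.
Iteration 7: 29 > 33 fails; recursion stops.
SUM(v) = 59 + 54 + 49 + 44 + 39 + 34 + 29 = 308.

308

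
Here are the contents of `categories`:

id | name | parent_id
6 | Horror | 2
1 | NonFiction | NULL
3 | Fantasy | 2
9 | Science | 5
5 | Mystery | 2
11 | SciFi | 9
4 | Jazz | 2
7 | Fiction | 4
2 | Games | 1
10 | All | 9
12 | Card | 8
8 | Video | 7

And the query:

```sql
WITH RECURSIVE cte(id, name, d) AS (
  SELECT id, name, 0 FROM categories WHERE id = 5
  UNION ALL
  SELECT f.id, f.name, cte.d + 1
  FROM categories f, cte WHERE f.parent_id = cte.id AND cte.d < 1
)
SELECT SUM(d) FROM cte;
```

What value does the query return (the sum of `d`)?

1

Base: id=5 (Mystery) at d 0.
Iteration 1: rows with parent_id in {5} -> Science (id 9, d 1).
Iteration 2: d < 1 fails for all current rows; recursion stops.
SUM(d) = 0 + 1 = 1.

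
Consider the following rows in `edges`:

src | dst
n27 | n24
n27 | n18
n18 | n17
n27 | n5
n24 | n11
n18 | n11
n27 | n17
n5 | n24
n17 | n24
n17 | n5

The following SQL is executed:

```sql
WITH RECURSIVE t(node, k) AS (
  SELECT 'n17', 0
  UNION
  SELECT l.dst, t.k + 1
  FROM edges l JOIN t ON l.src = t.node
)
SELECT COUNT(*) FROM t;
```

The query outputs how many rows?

6

Base: (n17, k=0).
Iteration 1: edges from {n17} -> (n24, k=1), (n5, k=1).
Iteration 2: edges from {n24,n5} -> (n11, k=2), (n24, k=2).
Iteration 3: edges from {n11,n24} -> (n11, k=3).
Iteration 4: no outgoing edges from {n11}; recursion stops.
Total rows emitted: 6.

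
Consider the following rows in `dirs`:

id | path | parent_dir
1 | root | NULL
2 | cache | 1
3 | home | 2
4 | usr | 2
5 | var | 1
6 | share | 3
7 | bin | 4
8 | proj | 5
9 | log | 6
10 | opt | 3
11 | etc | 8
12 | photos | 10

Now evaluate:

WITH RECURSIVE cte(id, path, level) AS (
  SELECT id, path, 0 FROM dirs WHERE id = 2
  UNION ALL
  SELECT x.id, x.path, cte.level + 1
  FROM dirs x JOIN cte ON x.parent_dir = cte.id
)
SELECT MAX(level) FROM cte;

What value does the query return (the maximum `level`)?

Base: id=2 (cache) at level 0.
Iteration 1: rows with parent_dir in {2} -> home (id 3, level 1), usr (id 4, level 1).
Iteration 2: rows with parent_dir in {3,4} -> share (id 6, level 2), bin (id 7, level 2), opt (id 10, level 2).
Iteration 3: rows with parent_dir in {6,7,10} -> log (id 9, level 3), photos (id 12, level 3).
Iteration 4: no rows with parent_dir in {9,12}; recursion stops.
level values: 0, 1, 1, 2, 2, 2, 3, 3; the maximum is 3.

3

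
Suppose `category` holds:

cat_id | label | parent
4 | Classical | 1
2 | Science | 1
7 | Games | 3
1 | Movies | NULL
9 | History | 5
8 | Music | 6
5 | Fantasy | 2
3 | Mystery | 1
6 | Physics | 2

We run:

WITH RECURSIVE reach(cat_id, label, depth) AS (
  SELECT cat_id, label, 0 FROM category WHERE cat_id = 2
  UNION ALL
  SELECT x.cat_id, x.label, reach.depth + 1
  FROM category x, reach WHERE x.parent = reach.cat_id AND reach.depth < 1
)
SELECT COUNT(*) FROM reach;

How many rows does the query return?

Base: cat_id=2 (Science) at depth 0.
Iteration 1: rows with parent in {2} -> Fantasy (id 5, depth 1), Physics (id 6, depth 1).
Iteration 2: depth < 1 fails for all current rows; recursion stops.
Total rows emitted: 3.

3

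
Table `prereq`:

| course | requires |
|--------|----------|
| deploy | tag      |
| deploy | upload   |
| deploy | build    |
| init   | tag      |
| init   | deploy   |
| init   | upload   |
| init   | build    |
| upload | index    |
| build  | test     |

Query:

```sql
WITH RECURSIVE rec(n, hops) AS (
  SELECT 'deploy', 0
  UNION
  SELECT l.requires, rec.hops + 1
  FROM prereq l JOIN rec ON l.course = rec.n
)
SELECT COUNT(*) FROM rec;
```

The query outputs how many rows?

6

Base: (deploy, hops=0).
Iteration 1: edges from {deploy} -> (build, hops=1), (tag, hops=1), (upload, hops=1).
Iteration 2: edges from {build,tag,upload} -> (index, hops=2), (test, hops=2).
Iteration 3: no outgoing edges from {index,test}; recursion stops.
Total rows emitted: 6.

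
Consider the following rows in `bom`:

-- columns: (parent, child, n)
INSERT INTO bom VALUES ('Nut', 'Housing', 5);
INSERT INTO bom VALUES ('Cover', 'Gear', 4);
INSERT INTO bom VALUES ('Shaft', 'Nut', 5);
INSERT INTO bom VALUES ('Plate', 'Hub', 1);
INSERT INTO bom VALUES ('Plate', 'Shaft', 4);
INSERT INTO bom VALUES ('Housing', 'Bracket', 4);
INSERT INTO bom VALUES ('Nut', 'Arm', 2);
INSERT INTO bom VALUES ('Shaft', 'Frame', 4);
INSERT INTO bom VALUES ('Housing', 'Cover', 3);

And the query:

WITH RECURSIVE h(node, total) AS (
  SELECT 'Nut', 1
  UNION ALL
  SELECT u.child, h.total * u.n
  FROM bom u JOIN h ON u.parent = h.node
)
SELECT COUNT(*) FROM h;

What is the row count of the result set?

6

Base: (Nut, total=1).
Iteration 1: components of {Nut} -> Arm = 1*2 = 2, Housing = 1*5 = 5.
Iteration 2: components of {Arm,Housing} -> Bracket = 5*4 = 20, Cover = 5*3 = 15.
Iteration 3: components of {Bracket,Cover} -> Gear = 15*4 = 60.
Iteration 4: no further components; recursion stops.
Total rows emitted: 6.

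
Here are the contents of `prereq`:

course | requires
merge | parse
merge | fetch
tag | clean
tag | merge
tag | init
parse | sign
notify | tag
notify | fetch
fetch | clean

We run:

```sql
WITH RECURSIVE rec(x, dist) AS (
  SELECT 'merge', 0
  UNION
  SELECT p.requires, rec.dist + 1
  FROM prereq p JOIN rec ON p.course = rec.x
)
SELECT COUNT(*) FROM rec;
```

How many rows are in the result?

Base: (merge, dist=0).
Iteration 1: edges from {merge} -> (fetch, dist=1), (parse, dist=1).
Iteration 2: edges from {fetch,parse} -> (clean, dist=2), (sign, dist=2).
Iteration 3: no outgoing edges from {clean,sign}; recursion stops.
Total rows emitted: 5.

5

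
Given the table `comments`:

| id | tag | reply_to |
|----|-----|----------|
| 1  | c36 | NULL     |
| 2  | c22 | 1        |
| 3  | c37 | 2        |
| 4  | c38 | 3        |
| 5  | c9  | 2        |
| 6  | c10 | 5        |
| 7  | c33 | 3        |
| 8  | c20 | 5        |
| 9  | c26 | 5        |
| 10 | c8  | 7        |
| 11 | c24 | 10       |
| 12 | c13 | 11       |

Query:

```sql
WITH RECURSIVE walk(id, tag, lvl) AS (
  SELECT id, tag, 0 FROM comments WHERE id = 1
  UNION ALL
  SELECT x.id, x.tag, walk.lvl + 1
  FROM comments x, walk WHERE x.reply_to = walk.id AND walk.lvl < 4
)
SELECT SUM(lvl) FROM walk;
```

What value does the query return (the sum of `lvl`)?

24

Base: id=1 (c36) at lvl 0.
Iteration 1: rows with reply_to in {1} -> c22 (id 2, lvl 1).
Iteration 2: rows with reply_to in {2} -> c37 (id 3, lvl 2), c9 (id 5, lvl 2).
Iteration 3: rows with reply_to in {3,5} -> c38 (id 4, lvl 3), c10 (id 6, lvl 3), c33 (id 7, lvl 3), c20 (id 8, lvl 3), c26 (id 9, lvl 3).
Iteration 4: rows with reply_to in {4,6,7,8,9} -> c8 (id 10, lvl 4).
Iteration 5: lvl < 4 fails for all current rows; recursion stops.
SUM(lvl) = 0 + 1 + 2 + 2 + 3 + 3 + 3 + 3 + 3 + 4 = 24.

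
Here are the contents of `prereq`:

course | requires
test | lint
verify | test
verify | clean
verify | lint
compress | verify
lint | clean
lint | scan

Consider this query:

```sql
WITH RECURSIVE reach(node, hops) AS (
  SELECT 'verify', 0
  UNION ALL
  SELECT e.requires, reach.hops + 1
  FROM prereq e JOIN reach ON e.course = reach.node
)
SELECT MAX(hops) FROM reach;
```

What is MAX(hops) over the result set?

Base: (verify, hops=0).
Iteration 1: edges from {verify} -> (clean, hops=1), (lint, hops=1), (test, hops=1).
Iteration 2: edges from {clean,lint,test} -> (clean, hops=2), (lint, hops=2), (scan, hops=2).
Iteration 3: edges from {clean,lint,scan} -> (clean, hops=3), (scan, hops=3).
Iteration 4: no outgoing edges from {clean,scan}; recursion stops.
hops values: 0, 1, 1, 1, 2, 2, 2, 3, 3; the maximum is 3.

3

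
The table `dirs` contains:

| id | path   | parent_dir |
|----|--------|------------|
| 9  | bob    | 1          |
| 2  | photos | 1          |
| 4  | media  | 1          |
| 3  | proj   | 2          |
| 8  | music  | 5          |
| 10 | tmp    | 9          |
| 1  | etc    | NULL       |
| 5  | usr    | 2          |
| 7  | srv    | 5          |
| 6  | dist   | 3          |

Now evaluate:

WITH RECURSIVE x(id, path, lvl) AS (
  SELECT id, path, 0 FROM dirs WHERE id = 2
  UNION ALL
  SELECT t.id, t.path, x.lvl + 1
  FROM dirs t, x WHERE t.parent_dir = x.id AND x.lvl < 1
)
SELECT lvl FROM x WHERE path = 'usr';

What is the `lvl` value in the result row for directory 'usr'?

1

Base: id=2 (photos) at lvl 0.
Iteration 1: rows with parent_dir in {2} -> proj (id 3, lvl 1), usr (id 5, lvl 1).
Iteration 2: lvl < 1 fails for all current rows; recursion stops.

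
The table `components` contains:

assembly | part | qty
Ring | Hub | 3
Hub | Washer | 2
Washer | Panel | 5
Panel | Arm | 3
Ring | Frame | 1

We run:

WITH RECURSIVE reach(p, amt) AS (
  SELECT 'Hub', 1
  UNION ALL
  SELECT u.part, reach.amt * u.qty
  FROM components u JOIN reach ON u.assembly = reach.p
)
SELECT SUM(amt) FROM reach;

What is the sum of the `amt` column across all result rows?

43

Base: (Hub, amt=1).
Iteration 1: components of {Hub} -> Washer = 1*2 = 2.
Iteration 2: components of {Washer} -> Panel = 2*5 = 10.
Iteration 3: components of {Panel} -> Arm = 10*3 = 30.
Iteration 4: no further components; recursion stops.
SUM(amt) = 1 + 2 + 10 + 30 = 43.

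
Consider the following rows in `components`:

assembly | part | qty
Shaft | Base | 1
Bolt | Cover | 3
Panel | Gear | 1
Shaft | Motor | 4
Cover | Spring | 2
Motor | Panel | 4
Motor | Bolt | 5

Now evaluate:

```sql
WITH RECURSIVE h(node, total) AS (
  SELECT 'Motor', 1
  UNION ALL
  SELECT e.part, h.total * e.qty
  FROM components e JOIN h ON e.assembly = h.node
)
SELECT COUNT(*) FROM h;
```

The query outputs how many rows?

6

Base: (Motor, total=1).
Iteration 1: components of {Motor} -> Bolt = 1*5 = 5, Panel = 1*4 = 4.
Iteration 2: components of {Bolt,Panel} -> Cover = 5*3 = 15, Gear = 4*1 = 4.
Iteration 3: components of {Cover,Gear} -> Spring = 15*2 = 30.
Iteration 4: no further components; recursion stops.
Total rows emitted: 6.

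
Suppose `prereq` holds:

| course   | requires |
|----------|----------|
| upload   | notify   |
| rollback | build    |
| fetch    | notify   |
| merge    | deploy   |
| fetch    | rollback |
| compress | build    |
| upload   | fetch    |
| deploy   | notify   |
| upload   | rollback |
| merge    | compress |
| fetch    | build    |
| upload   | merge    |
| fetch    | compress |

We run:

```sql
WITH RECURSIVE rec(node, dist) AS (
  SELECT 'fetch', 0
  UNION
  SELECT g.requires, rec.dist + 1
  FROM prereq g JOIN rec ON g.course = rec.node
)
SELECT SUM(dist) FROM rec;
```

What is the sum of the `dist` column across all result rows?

6

Base: (fetch, dist=0).
Iteration 1: edges from {fetch} -> (build, dist=1), (compress, dist=1), (notify, dist=1), (rollback, dist=1).
Iteration 2: edges from {build,compress,notify,rollback} -> (build, dist=2). [UNION drops 1 duplicate row(s)]
Iteration 3: no outgoing edges from {build}; recursion stops.
SUM(dist) = 0 + 1 + 1 + 1 + 1 + 2 = 6.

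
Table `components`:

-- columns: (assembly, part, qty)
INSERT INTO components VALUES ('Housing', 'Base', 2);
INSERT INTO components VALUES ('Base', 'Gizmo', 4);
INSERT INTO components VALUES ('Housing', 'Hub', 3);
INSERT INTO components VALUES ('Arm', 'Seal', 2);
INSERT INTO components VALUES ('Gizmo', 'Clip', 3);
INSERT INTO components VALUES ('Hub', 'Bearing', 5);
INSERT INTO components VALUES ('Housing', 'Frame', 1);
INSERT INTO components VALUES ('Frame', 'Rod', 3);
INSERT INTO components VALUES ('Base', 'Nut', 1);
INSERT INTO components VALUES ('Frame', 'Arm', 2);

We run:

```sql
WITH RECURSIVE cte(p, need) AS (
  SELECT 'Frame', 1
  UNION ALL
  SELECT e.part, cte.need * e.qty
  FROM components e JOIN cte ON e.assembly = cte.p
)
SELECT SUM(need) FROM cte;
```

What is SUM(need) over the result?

Base: (Frame, need=1).
Iteration 1: components of {Frame} -> Arm = 1*2 = 2, Rod = 1*3 = 3.
Iteration 2: components of {Arm,Rod} -> Seal = 2*2 = 4.
Iteration 3: no further components; recursion stops.
SUM(need) = 1 + 3 + 2 + 4 = 10.

10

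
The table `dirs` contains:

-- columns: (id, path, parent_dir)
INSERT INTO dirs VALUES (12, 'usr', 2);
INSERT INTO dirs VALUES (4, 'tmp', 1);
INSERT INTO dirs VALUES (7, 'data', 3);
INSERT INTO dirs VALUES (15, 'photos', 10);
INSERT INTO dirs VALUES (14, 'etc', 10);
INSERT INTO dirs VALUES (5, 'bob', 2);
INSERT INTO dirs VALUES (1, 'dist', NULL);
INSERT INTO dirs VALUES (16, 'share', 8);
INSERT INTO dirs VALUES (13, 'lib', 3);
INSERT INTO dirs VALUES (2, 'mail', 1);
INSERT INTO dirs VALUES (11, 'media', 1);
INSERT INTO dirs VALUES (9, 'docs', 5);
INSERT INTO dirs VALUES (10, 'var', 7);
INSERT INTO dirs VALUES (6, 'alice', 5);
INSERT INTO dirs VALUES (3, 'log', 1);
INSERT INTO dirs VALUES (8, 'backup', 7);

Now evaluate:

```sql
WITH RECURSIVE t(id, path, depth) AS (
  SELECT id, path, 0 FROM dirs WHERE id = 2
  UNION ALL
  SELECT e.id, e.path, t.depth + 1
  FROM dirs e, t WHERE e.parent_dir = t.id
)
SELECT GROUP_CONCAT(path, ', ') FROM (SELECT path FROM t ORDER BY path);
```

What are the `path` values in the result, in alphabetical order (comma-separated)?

Base: id=2 (mail) at depth 0.
Iteration 1: rows with parent_dir in {2} -> bob (id 5, depth 1), usr (id 12, depth 1).
Iteration 2: rows with parent_dir in {5,12} -> alice (id 6, depth 2), docs (id 9, depth 2).
Iteration 3: no rows with parent_dir in {6,9}; recursion stops.

alice, bob, docs, mail, usr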